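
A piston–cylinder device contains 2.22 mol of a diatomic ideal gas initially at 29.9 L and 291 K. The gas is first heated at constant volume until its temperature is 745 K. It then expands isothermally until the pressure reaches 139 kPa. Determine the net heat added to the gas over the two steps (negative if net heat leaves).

P₁ = nRT₁/V₁ = 2.22×8.314×291/29.9 = 180 kPa.
Step 1 — Isochoric: V stays 29.9 L; P/T = const ⇒ T₂ = 745 K, P₂ = 460 kPa.
W = 0 (no volume change).
ΔU = nCvΔT = 2.22×20.8×(745−291) = 20900 J.
Q = ΔU = 20900 J.
State after step 1: P = 460 kPa, V = 29.9 L, T = 745 K.
Step 2 — Isothermal: T stays 745 K; PV = const ⇒ V₂ = 98.9 L, P₂ = 139 kPa.
ΔU = 0 (ideal gas, T constant).
W = nRT ln(V₂/V₁) = 2.22×8.314×745×ln(3.31) = 16500 J.
Q = ΔU + W = 16500 J.
Net over both steps: W = 16500 J, Q = 37400 J, ΔU = 20900 J.

37400 J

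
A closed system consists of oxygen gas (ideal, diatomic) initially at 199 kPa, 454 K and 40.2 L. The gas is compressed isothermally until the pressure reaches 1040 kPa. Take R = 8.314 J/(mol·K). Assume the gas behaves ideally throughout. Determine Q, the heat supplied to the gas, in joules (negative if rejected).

n = P₁V₁/(RT₁) = 199×40.2/(8.314×454) = 2.12 mol.
Isothermal: T stays 454 K; PV = const ⇒ V₂ = 7.69 L, P₂ = 1040 kPa.
ΔU = 0 (ideal gas, T constant).
W = nRT ln(V₂/V₁) = 2.12×8.314×454×ln(0.191) = -13200 J.
Q = ΔU + W = -13200 J.

-13200 J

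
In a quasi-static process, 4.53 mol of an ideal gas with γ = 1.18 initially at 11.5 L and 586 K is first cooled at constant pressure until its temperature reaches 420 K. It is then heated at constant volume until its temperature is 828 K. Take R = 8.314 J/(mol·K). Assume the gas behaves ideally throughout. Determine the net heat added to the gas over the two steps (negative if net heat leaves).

P₁ = nRT₁/V₁ = 4.53×8.314×586/11.5 = 1920 kPa.
Step 1 — Isobaric: P stays 1920 kPa; V/T = const ⇒ T₂ = 420 K, V₂ = 8.24 L.
W = PΔV = 1920×(8.24−11.5) kPa·L = -6250 J.
ΔU = nCvΔT = 4.53×46.2×(420−586) = -34700 J.
Q = ΔU + W = nCpΔT = -41000 J.
State after step 1: P = 1920 kPa, V = 8.24 L, T = 420 K.
Step 2 — Isochoric: V stays 8.24 L; P/T = const ⇒ T₂ = 828 K, P₂ = 3780 kPa.
W = 0 (no volume change).
ΔU = nCvΔT = 4.53×46.2×(828−420) = 85400 J.
Q = ΔU = 85400 J.
Net over both steps: W = -6250 J, Q = 44400 J, ΔU = 50600 J.

44400 J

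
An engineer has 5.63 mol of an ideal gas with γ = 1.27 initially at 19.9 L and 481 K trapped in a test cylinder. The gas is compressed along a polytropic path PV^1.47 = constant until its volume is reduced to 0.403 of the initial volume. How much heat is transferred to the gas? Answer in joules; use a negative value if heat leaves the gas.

P₁ = nRT₁/V₁ = 5.63×8.314×481/19.9 = 1130 kPa.
Polytropic n=1.47: T₂ = T₁(V₁/V₂)^(n−1) = 481×(2.48)^0.47 = 737 K; P₂ = P₁(V₁/V₂)^n = 4300 kPa.
W = (P₁V₁−P₂V₂)/(n−1) = (1130×19.9−4300×8.02)/0.47 = -25500 J.
ΔU = nCvΔT = 5.63×30.8×(737−481) = 44400 J.
Q = ΔU + W = 18900 J.

18900 J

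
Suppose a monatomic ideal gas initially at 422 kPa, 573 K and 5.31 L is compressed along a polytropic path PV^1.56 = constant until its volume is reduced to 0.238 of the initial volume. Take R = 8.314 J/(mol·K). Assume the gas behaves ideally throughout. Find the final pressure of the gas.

3960 kPa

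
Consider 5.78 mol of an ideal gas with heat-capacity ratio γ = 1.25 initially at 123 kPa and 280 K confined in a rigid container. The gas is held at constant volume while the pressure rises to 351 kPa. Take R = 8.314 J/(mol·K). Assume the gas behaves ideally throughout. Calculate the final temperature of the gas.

799 K

V₁ = nRT₁/P₁ = 5.78×8.314×280/123 = 109 L.
Isochoric: V stays 109 L; P/T = const ⇒ T₂ = 799 K, P₂ = 351 kPa.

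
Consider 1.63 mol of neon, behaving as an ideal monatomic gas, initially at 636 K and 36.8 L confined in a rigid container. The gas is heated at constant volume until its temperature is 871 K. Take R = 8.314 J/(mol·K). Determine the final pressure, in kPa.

321 kPa

P₁ = nRT₁/V₁ = 1.63×8.314×636/36.8 = 234 kPa.
Isochoric: V stays 36.8 L; P/T = const ⇒ T₂ = 871 K, P₂ = 321 kPa.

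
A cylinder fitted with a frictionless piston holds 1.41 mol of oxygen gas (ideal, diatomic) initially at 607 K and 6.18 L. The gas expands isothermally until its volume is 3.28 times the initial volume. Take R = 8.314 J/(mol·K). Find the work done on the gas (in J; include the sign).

P₁ = nRT₁/V₁ = 1.41×8.314×607/6.18 = 1150 kPa.
Isothermal: T stays 607 K; PV = const ⇒ V₂ = 20.3 L, P₂ = 351 kPa.
W = nRT ln(V₂/V₁) = 1.41×8.314×607×ln(3.28) = 8450 J.
Work done on the gas = −W_by = -8450 J.

-8450 J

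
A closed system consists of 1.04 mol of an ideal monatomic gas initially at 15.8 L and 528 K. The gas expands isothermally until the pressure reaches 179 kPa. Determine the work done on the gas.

P₁ = nRT₁/V₁ = 1.04×8.314×528/15.8 = 289 kPa.
Isothermal: T stays 528 K; PV = const ⇒ V₂ = 25.5 L, P₂ = 179 kPa.
W = nRT ln(V₂/V₁) = 1.04×8.314×528×ln(1.61) = 2190 J.
Work done on the gas = −W_by = -2190 J.

-2190 J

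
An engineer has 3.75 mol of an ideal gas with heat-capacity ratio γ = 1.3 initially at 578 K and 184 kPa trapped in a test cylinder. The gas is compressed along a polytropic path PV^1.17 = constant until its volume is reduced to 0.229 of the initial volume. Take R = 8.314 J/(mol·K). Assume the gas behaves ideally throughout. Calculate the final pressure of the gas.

V₁ = nRT₁/P₁ = 3.75×8.314×578/184 = 97.9 L.
Polytropic n=1.17: T₂ = T₁(V₁/V₂)^(n−1) = 578×(4.37)^0.17 = 743 K; P₂ = P₁(V₁/V₂)^n = 1030 kPa.

1030 kPa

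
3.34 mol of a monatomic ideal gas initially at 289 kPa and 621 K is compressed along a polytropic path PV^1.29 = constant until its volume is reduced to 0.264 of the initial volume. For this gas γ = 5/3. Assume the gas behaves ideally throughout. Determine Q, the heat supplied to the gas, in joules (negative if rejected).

-15800 J

V₁ = nRT₁/P₁ = 3.34×8.314×621/289 = 59.7 L.
Polytropic n=1.29: T₂ = T₁(V₁/V₂)^(n−1) = 621×(3.79)^0.29 = 914 K; P₂ = P₁(V₁/V₂)^n = 1610 kPa.
W = (P₁V₁−P₂V₂)/(n−1) = (289×59.7−1610×15.8)/0.29 = -28000 J.
ΔU = nCvΔT = 3.34×12.5×(914−621) = 12200 J.
Q = ΔU + W = -15800 J.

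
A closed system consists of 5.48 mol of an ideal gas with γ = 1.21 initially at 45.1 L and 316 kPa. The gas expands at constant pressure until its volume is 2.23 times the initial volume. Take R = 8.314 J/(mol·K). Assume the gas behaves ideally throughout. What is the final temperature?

T₁ = P₁V₁/(nR) = 316×45.1/(5.48×8.314) = 313 K.
Isobaric: P stays 316 kPa; V/T = const ⇒ T₂ = 698 K, V₂ = 101 L.

698 K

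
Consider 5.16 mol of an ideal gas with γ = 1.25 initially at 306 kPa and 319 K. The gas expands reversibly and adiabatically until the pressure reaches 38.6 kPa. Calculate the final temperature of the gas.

211 K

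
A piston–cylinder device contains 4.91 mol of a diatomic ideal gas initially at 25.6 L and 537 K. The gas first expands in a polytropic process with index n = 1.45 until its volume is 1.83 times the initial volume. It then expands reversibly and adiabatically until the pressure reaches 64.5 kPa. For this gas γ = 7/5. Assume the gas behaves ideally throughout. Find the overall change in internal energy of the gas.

-29200 J

P₁ = nRT₁/V₁ = 4.91×8.314×537/25.6 = 856 kPa.
Step 1 — Polytropic n=1.45: T₂ = T₁(V₁/V₂)^(n−1) = 537×(0.546)^0.45 = 409 K; P₂ = P₁(V₁/V₂)^n = 357 kPa.
W = (P₁V₁−P₂V₂)/(n−1) = (856×25.6−357×46.8)/0.45 = 11600 J.
ΔU = nCvΔT = 4.91×20.8×(409−537) = -13000 J.
Q = ΔU + W = -1450 J.
State after step 1: P = 357 kPa, V = 46.8 L, T = 409 K.
Step 2 — Adiabatic: T₂/T₁ = (P₂/P₁)^((γ−1)/γ) ⇒ T₂ = 409×(0.181)^0.286 = 251 K; V₂ = 159 L.
ΔU = nCvΔT = 4.91×20.8×(251−409) = -16100 J.
Q = 0 for an adiabatic process, so W = −ΔU = 16100 J.
Net over both steps: W = 27700 J, Q = -1450 J, ΔU = -29200 J.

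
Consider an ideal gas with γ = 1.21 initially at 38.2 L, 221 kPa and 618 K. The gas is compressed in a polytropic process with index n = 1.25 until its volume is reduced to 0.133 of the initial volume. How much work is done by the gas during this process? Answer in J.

-22100 J

n = P₁V₁/(RT₁) = 221×38.2/(8.314×618) = 1.64 mol.
Polytropic n=1.25: T₂ = T₁(V₁/V₂)^(n−1) = 618×(7.52)^0.25 = 1020 K; P₂ = P₁(V₁/V₂)^n = 2750 kPa.
W = (P₁V₁−P₂V₂)/(n−1) = (221×38.2−2750×5.08)/0.25 = -22100 J.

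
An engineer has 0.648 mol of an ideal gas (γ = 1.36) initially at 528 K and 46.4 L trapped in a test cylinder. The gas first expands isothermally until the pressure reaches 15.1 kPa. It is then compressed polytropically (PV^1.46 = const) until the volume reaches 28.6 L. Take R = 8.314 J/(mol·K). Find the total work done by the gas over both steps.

-4550 J

P₁ = nRT₁/V₁ = 0.648×8.314×528/46.4 = 61.3 kPa.
Step 1 — Isothermal: T stays 528 K; PV = const ⇒ V₂ = 188 L, P₂ = 15.1 kPa.
ΔU = 0 (ideal gas, T constant).
W = nRT ln(V₂/V₁) = 0.648×8.314×528×ln(4.06) = 3990 J.
Q = ΔU + W = 3990 J.
State after step 1: P = 15.1 kPa, V = 188 L, T = 528 K.
Step 2 — Polytropic n=1.46: T₂ = T₁(V₁/V₂)^(n−1) = 528×(6.59)^0.46 = 1260 K; P₂ = P₁(V₁/V₂)^n = 237 kPa.
W = (P₁V₁−P₂V₂)/(n−1) = (15.1×188−237×28.6)/0.46 = -8530 J.
ΔU = nCvΔT = 0.648×23.1×(1260−528) = 10900 J.
Q = ΔU + W = 2370 J.
Net over both steps: W = -4550 J, Q = 6360 J, ΔU = 10900 J.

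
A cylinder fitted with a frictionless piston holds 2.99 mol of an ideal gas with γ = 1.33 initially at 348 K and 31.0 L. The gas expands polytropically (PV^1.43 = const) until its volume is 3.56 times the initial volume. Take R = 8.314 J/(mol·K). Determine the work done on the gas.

-8460 J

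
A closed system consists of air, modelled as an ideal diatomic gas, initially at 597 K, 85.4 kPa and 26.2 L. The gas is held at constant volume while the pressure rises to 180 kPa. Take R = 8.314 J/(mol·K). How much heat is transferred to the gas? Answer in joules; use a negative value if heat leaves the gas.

6200 J

n = P₁V₁/(RT₁) = 85.4×26.2/(8.314×597) = 0.451 mol.
Isochoric: V stays 26.2 L; P/T = const ⇒ T₂ = 1260 K, P₂ = 180 kPa.
W = 0 (no volume change).
ΔU = nCvΔT = 0.451×20.8×(1260−597) = 6200 J.
Q = ΔU = 6200 J.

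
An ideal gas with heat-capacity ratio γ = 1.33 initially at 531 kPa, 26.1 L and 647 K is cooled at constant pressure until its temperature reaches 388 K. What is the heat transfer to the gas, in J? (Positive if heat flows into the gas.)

-22400 J

n = P₁V₁/(RT₁) = 531×26.1/(8.314×647) = 2.58 mol.
Isobaric: P stays 531 kPa; V/T = const ⇒ T₂ = 388 K, V₂ = 15.7 L.
W = PΔV = 531×(15.7−26.1) kPa·L = -5550 J.
ΔU = nCvΔT = 2.58×25.2×(388−647) = -16800 J.
Q = ΔU + W = nCpΔT = -22400 J.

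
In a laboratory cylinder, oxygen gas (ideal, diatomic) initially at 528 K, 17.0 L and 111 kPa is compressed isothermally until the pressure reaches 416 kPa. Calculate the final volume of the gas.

4.54 L

Isothermal: T stays 528 K; PV = const ⇒ V₂ = 4.54 L, P₂ = 416 kPa.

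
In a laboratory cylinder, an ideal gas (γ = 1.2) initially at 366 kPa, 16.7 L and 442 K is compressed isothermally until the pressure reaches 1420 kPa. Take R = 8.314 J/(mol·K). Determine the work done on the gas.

n = P₁V₁/(RT₁) = 366×16.7/(8.314×442) = 1.66 mol.
Isothermal: T stays 442 K; PV = const ⇒ V₂ = 4.30 L, P₂ = 1420 kPa.
W = nRT ln(V₂/V₁) = 1.66×8.314×442×ln(0.258) = -8290 J.
Work done on the gas = −W_by = 8290 J.

8290 J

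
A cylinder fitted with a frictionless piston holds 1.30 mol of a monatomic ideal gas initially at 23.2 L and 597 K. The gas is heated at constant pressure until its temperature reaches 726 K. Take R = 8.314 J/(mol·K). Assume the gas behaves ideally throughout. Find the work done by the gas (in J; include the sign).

1390 J

P₁ = nRT₁/V₁ = 1.30×8.314×597/23.2 = 278 kPa.
Isobaric: P stays 278 kPa; V/T = const ⇒ T₂ = 726 K, V₂ = 28.2 L.
W = PΔV = 278×(28.2−23.2) kPa·L = 1390 J.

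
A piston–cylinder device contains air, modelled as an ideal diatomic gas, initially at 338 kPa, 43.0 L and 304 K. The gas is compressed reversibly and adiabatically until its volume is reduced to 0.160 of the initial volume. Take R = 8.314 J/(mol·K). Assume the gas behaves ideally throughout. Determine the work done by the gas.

n = P₁V₁/(RT₁) = 338×43.0/(8.314×304) = 5.75 mol.
Adiabatic: TV^(γ−1) = const ⇒ T₂ = 304×(6.25)^0.400 = 633 K; PV^γ = const ⇒ P₂ = 4400 kPa.
ΔU = nCvΔT = 5.75×20.8×(633−304) = 39300 J.
Q = 0 for an adiabatic process, so W = −ΔU = -39300 J.

-39300 J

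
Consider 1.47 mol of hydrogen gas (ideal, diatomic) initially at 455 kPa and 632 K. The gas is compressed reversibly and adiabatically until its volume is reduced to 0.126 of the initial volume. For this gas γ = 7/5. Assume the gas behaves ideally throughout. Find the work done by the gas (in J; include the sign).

-24900 J

V₁ = nRT₁/P₁ = 1.47×8.314×632/455 = 17.0 L.
Adiabatic: TV^(γ−1) = const ⇒ T₂ = 632×(7.94)^0.400 = 1450 K; PV^γ = const ⇒ P₂ = 8270 kPa.
ΔU = nCvΔT = 1.47×20.8×(1450−632) = 24900 J.
Q = 0 for an adiabatic process, so W = −ΔU = -24900 J.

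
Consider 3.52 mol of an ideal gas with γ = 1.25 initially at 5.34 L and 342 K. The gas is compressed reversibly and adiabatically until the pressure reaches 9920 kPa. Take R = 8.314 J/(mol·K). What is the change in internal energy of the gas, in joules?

15800 J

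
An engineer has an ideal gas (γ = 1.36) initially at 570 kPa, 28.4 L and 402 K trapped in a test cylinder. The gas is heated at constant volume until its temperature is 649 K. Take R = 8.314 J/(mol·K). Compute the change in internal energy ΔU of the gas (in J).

27600 J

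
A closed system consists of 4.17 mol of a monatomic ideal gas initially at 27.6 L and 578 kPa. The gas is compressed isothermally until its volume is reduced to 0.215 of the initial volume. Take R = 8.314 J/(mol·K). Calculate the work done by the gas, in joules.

T₁ = P₁V₁/(nR) = 578×27.6/(4.17×8.314) = 460 K.
Isothermal: T stays 460 K; PV = const ⇒ V₂ = 5.93 L, P₂ = 2690 kPa.
W = nRT ln(V₂/V₁) = 4.17×8.314×460×ln(0.215) = -24500 J.

-24500 J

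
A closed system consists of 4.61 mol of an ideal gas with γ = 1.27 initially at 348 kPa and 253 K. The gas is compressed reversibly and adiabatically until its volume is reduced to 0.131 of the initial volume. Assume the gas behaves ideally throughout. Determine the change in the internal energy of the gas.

V₁ = nRT₁/P₁ = 4.61×8.314×253/348 = 27.9 L.
Adiabatic: TV^(γ−1) = const ⇒ T₂ = 253×(7.63)^0.270 = 438 K; PV^γ = const ⇒ P₂ = 4600 kPa.
For an ideal gas ΔU = nCvΔT with Cv = R/(γ−1) = 30.8 J/(mol·K).
ΔU = 4.61×30.8×(438−253) = 26300 J.

26300 J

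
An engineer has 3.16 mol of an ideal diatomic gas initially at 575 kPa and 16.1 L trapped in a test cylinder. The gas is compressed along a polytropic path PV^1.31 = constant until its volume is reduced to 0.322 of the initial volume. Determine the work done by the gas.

-12600 J

T₁ = P₁V₁/(nR) = 575×16.1/(3.16×8.314) = 352 K.
Polytropic n=1.31: T₂ = T₁(V₁/V₂)^(n−1) = 352×(3.11)^0.31 = 501 K; P₂ = P₁(V₁/V₂)^n = 2540 kPa.
W = (P₁V₁−P₂V₂)/(n−1) = (575×16.1−2540×5.18)/0.31 = -12600 J.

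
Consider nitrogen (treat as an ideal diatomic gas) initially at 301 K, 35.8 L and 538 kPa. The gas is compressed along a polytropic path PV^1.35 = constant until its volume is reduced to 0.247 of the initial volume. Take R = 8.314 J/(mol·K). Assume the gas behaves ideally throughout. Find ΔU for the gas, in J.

30400 J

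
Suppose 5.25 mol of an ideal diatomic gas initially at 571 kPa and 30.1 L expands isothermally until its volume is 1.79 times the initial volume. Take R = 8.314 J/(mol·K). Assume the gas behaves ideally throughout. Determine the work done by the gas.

T₁ = P₁V₁/(nR) = 571×30.1/(5.25×8.314) = 394 K.
Isothermal: T stays 394 K; PV = const ⇒ V₂ = 53.9 L, P₂ = 319 kPa.
W = nRT ln(V₂/V₁) = 5.25×8.314×394×ln(1.79) = 10000 J.

10000 J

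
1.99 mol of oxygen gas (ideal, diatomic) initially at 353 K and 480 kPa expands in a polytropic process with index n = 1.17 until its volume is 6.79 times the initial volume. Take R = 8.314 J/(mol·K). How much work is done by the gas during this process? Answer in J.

V₁ = nRT₁/P₁ = 1.99×8.314×353/480 = 12.2 L.
Polytropic n=1.17: T₂ = T₁(V₁/V₂)^(n−1) = 353×(0.147)^0.17 = 255 K; P₂ = P₁(V₁/V₂)^n = 51.0 kPa.
W = (P₁V₁−P₂V₂)/(n−1) = (480×12.2−51.0×82.6)/0.17 = 9550 J.

9550 J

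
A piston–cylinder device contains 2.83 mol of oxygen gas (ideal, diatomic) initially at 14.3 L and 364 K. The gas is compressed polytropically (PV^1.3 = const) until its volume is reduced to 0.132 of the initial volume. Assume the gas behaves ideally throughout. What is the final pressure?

8330 kPa

P₁ = nRT₁/V₁ = 2.83×8.314×364/14.3 = 599 kPa.
Polytropic n=1.3: T₂ = T₁(V₁/V₂)^(n−1) = 364×(7.58)^0.30 = 668 K; P₂ = P₁(V₁/V₂)^n = 8330 kPa.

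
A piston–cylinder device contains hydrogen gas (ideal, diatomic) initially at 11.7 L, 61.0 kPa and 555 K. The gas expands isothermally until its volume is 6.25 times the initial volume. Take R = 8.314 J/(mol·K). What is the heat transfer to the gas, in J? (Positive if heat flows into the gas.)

1310 J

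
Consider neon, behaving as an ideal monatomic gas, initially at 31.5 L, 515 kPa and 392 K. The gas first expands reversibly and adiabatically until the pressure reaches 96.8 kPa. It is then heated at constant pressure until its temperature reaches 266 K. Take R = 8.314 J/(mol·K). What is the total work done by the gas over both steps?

14600 J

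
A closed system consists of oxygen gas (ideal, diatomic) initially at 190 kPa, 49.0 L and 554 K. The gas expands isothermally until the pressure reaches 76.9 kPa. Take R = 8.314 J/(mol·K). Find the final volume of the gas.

121 L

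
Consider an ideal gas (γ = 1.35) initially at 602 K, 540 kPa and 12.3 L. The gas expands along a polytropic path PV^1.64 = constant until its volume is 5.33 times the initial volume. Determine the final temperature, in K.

206 K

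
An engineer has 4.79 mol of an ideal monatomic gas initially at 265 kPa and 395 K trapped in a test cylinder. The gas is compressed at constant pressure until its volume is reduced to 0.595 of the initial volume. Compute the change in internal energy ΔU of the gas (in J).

V₁ = nRT₁/P₁ = 4.79×8.314×395/265 = 59.4 L.
Isobaric: P stays 265 kPa; V/T = const ⇒ T₂ = 235 K, V₂ = 35.3 L.
For an ideal gas ΔU = nCvΔT with Cv = (3/2)R = 12.5 J/(mol·K).
ΔU = 4.79×12.5×(235−395) = -9560 J.

-9560 J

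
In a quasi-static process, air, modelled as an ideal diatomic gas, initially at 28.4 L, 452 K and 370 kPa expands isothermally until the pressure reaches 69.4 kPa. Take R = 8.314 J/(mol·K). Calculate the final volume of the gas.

Isothermal: T stays 452 K; PV = const ⇒ V₂ = 151 L, P₂ = 69.4 kPa.

151 L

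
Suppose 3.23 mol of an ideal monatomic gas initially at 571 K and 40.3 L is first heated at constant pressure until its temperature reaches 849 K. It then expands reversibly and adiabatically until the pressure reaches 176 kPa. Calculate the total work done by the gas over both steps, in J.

P₁ = nRT₁/V₁ = 3.23×8.314×571/40.3 = 380 kPa.
Step 1 — Isobaric: P stays 380 kPa; V/T = const ⇒ T₂ = 849 K, V₂ = 59.9 L.
W = PΔV = 380×(59.9−40.3) kPa·L = 7470 J.
ΔU = nCvΔT = 3.23×12.5×(849−571) = 11200 J.
Q = ΔU + W = nCpΔT = 18700 J.
State after step 1: P = 380 kPa, V = 59.9 L, T = 849 K.
Step 2 — Adiabatic: T₂/T₁ = (P₂/P₁)^((γ−1)/γ) ⇒ T₂ = 849×(0.463)^0.400 = 624 K; V₂ = 95.2 L.
ΔU = nCvΔT = 3.23×12.5×(624−849) = -9080 J.
Q = 0 for an adiabatic process, so W = −ΔU = 9080 J.
Net over both steps: W = 16500 J, Q = 18700 J, ΔU = 2120 J.

16500 J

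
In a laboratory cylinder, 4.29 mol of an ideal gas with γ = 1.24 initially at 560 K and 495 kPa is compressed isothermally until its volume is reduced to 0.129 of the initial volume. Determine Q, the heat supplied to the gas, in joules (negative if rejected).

V₁ = nRT₁/P₁ = 4.29×8.314×560/495 = 40.4 L.
Isothermal: T stays 560 K; PV = const ⇒ V₂ = 5.21 L, P₂ = 3840 kPa.
ΔU = 0 (ideal gas, T constant).
W = nRT ln(V₂/V₁) = 4.29×8.314×560×ln(0.129) = -40900 J.
Q = ΔU + W = -40900 J.

-40900 J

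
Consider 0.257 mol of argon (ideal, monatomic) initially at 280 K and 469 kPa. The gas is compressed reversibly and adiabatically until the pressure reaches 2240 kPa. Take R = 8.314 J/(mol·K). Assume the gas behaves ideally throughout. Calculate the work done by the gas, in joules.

-780 J

V₁ = nRT₁/P₁ = 0.257×8.314×280/469 = 1.28 L.
Adiabatic: T₂/T₁ = (P₂/P₁)^((γ−1)/γ) ⇒ T₂ = 280×(4.78)^0.400 = 523 K; V₂ = 0.499 L.
ΔU = nCvΔT = 0.257×12.5×(523−280) = 780 J.
Q = 0 for an adiabatic process, so W = −ΔU = -780 J.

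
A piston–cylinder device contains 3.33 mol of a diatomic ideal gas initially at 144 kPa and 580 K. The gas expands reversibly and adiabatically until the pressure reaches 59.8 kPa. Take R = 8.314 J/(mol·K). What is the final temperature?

451 K

V₁ = nRT₁/P₁ = 3.33×8.314×580/144 = 112 L.
Adiabatic: T₂/T₁ = (P₂/P₁)^((γ−1)/γ) ⇒ T₂ = 580×(0.415)^0.286 = 451 K; V₂ = 209 L.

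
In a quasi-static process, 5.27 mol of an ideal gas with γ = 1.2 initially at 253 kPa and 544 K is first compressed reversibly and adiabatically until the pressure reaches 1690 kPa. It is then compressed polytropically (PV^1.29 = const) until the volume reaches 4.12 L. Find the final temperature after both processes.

V₁ = nRT₁/P₁ = 5.27×8.314×544/253 = 94.2 L.
Step 1 — Adiabatic: T₂/T₁ = (P₂/P₁)^((γ−1)/γ) ⇒ T₂ = 544×(6.68)^0.167 = 747 K; V₂ = 19.4 L.
ΔU = nCvΔT = 5.27×41.6×(747−544) = 44400 J.
Q = 0 for an adiabatic process, so W = −ΔU = -44400 J.
State after step 1: P = 1690 kPa, V = 19.4 L, T = 747 K.
Step 2 — Polytropic n=1.29: T₂ = T₁(V₁/V₂)^(n−1) = 747×(4.70)^0.29 = 1170 K; P₂ = P₁(V₁/V₂)^n = 12400 kPa.
W = (P₁V₁−P₂V₂)/(n−1) = (1690×19.4−12400×4.12)/0.29 = -63900 J.
ΔU = nCvΔT = 5.27×41.6×(1170−747) = 92600 J.
Q = ΔU + W = 28700 J.
Net over both steps: W = -108000 J, Q = 28700 J, ΔU = 137000 J.

1170 K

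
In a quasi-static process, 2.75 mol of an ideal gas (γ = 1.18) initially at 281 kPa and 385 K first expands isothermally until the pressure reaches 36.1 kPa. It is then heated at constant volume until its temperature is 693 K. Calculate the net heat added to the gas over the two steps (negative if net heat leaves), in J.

57200 J

V₁ = nRT₁/P₁ = 2.75×8.314×385/281 = 31.3 L.
Step 1 — Isothermal: T stays 385 K; PV = const ⇒ V₂ = 244 L, P₂ = 36.1 kPa.
ΔU = 0 (ideal gas, T constant).
W = nRT ln(V₂/V₁) = 2.75×8.314×385×ln(7.78) = 18100 J.
Q = ΔU + W = 18100 J.
State after step 1: P = 36.1 kPa, V = 244 L, T = 385 K.
Step 2 — Isochoric: V stays 244 L; P/T = const ⇒ T₂ = 693 K, P₂ = 65.0 kPa.
W = 0 (no volume change).
ΔU = nCvΔT = 2.75×46.2×(693−385) = 39100 J.
Q = ΔU = 39100 J.
Net over both steps: W = 18100 J, Q = 57200 J, ΔU = 39100 J.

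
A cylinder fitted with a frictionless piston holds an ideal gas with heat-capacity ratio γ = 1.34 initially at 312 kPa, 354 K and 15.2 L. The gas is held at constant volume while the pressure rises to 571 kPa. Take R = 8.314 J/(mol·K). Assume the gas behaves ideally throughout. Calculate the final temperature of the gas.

Isochoric: V stays 15.2 L; P/T = const ⇒ T₂ = 648 K, P₂ = 571 kPa.

648 K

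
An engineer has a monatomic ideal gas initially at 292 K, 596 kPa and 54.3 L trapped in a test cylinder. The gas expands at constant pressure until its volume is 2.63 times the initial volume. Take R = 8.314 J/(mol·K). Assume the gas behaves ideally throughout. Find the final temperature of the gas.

768 K

Isobaric: P stays 596 kPa; V/T = const ⇒ T₂ = 768 K, V₂ = 143 L.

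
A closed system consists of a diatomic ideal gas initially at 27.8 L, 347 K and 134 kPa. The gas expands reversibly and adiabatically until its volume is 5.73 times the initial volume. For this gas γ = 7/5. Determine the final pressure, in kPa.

11.6 kPa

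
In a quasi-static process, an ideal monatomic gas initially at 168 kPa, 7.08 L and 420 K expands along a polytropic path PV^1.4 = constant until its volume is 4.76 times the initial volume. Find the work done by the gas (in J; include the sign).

1380 J

n = P₁V₁/(RT₁) = 168×7.08/(8.314×420) = 0.341 mol.
Polytropic n=1.4: T₂ = T₁(V₁/V₂)^(n−1) = 420×(0.210)^0.40 = 225 K; P₂ = P₁(V₁/V₂)^n = 18.9 kPa.
W = (P₁V₁−P₂V₂)/(n−1) = (168×7.08−18.9×33.7)/0.40 = 1380 J.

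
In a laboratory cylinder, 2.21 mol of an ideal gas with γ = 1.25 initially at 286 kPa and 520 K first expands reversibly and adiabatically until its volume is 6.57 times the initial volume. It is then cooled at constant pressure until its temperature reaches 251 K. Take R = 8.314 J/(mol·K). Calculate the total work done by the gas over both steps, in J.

13000 J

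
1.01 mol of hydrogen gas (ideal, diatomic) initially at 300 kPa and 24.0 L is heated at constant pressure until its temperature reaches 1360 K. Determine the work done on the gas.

-4220 J

T₁ = P₁V₁/(nR) = 300×24.0/(1.01×8.314) = 857 K.
Isobaric: P stays 300 kPa; V/T = const ⇒ T₂ = 1360 K, V₂ = 38.1 L.
W = PΔV = 300×(38.1−24.0) kPa·L = 4220 J.
Work done on the gas = −W_by = -4220 J.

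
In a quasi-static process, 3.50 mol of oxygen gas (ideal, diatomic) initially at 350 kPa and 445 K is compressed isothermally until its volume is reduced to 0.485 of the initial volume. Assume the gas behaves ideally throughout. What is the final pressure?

722 kPa

V₁ = nRT₁/P₁ = 3.50×8.314×445/350 = 37.0 L.
Isothermal: T stays 445 K; PV = const ⇒ V₂ = 17.9 L, P₂ = 722 kPa.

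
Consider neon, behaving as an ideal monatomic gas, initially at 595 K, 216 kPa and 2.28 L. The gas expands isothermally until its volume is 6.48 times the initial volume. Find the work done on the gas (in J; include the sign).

n = P₁V₁/(RT₁) = 216×2.28/(8.314×595) = 0.0996 mol.
Isothermal: T stays 595 K; PV = const ⇒ V₂ = 14.8 L, P₂ = 33.3 kPa.
W = nRT ln(V₂/V₁) = 0.0996×8.314×595×ln(6.48) = 920 J.
Work done on the gas = −W_by = -920 J.

-920 J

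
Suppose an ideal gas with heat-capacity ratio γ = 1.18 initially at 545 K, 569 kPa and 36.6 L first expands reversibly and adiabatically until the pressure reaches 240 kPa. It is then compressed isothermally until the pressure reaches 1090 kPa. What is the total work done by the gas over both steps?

-13400 J

n = P₁V₁/(RT₁) = 569×36.6/(8.314×545) = 4.60 mol.
Step 1 — Adiabatic: T₂/T₁ = (P₂/P₁)^((γ−1)/γ) ⇒ T₂ = 545×(0.422)^0.153 = 478 K; V₂ = 76.1 L.
ΔU = nCvΔT = 4.60×46.2×(478−545) = -14300 J.
Q = 0 for an adiabatic process, so W = −ΔU = 14300 J.
State after step 1: P = 240 kPa, V = 76.1 L, T = 478 K.
Step 2 — Isothermal: T stays 478 K; PV = const ⇒ V₂ = 16.7 L, P₂ = 1090 kPa.
ΔU = 0 (ideal gas, T constant).
W = nRT ln(V₂/V₁) = 4.60×8.314×478×ln(0.220) = -27600 J.
Q = ΔU + W = -27600 J.
Net over both steps: W = -13400 J, Q = -27600 J, ΔU = -14300 J.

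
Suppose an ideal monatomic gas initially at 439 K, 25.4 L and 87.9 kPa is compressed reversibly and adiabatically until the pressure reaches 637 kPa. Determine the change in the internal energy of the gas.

4050 J

n = P₁V₁/(RT₁) = 87.9×25.4/(8.314×439) = 0.612 mol.
Adiabatic: T₂/T₁ = (P₂/P₁)^((γ−1)/γ) ⇒ T₂ = 439×(7.25)^0.400 = 969 K; V₂ = 7.74 L.
For an ideal gas ΔU = nCvΔT with Cv = (3/2)R = 12.5 J/(mol·K).
ΔU = 0.612×12.5×(969−439) = 4050 J.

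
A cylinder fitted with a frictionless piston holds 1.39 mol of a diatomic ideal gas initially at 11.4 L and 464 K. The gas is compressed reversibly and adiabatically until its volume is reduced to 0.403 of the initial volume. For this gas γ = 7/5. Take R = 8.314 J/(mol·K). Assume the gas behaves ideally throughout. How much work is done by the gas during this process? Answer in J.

-5880 J

P₁ = nRT₁/V₁ = 1.39×8.314×464/11.4 = 470 kPa.
Adiabatic: TV^(γ−1) = const ⇒ T₂ = 464×(2.48)^0.400 = 667 K; PV^γ = const ⇒ P₂ = 1680 kPa.
ΔU = nCvΔT = 1.39×20.8×(667−464) = 5880 J.
Q = 0 for an adiabatic process, so W = −ΔU = -5880 J.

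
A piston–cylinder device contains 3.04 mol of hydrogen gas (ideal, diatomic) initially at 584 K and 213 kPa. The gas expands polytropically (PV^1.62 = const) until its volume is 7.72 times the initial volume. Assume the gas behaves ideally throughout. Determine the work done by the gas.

17100 J

V₁ = nRT₁/P₁ = 3.04×8.314×584/213 = 69.3 L.
Polytropic n=1.62: T₂ = T₁(V₁/V₂)^(n−1) = 584×(0.130)^0.62 = 164 K; P₂ = P₁(V₁/V₂)^n = 7.77 kPa.
W = (P₁V₁−P₂V₂)/(n−1) = (213×69.3−7.77×535)/0.62 = 17100 J.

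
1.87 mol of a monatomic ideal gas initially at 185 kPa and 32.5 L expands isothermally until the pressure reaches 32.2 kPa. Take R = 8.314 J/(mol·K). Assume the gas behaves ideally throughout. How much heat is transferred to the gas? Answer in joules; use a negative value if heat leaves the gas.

10500 J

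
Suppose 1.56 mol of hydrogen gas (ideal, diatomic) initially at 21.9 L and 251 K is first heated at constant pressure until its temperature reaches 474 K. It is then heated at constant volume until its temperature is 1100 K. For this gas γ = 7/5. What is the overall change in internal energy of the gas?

P₁ = nRT₁/V₁ = 1.56×8.314×251/21.9 = 149 kPa.
Step 1 — Isobaric: P stays 149 kPa; V/T = const ⇒ T₂ = 474 K, V₂ = 41.4 L.
W = PΔV = 149×(41.4−21.9) kPa·L = 2890 J.
ΔU = nCvΔT = 1.56×20.8×(474−251) = 7230 J.
Q = ΔU + W = nCpΔT = 10100 J.
State after step 1: P = 149 kPa, V = 41.4 L, T = 474 K.
Step 2 — Isochoric: V stays 41.4 L; P/T = const ⇒ T₂ = 1100 K, P₂ = 345 kPa.
W = 0 (no volume change).
ΔU = nCvΔT = 1.56×20.8×(1100−474) = 20300 J.
Q = ΔU = 20300 J.
Net over both steps: W = 2890 J, Q = 30400 J, ΔU = 27500 J.

27500 J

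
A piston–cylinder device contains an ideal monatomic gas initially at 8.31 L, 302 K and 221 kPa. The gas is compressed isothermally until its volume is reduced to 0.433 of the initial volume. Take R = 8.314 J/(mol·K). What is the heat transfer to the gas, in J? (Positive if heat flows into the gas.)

-1540 J

n = P₁V₁/(RT₁) = 221×8.31/(8.314×302) = 0.731 mol.
Isothermal: T stays 302 K; PV = const ⇒ V₂ = 3.60 L, P₂ = 510 kPa.
ΔU = 0 (ideal gas, T constant).
W = nRT ln(V₂/V₁) = 0.731×8.314×302×ln(0.433) = -1540 J.
Q = ΔU + W = -1540 J.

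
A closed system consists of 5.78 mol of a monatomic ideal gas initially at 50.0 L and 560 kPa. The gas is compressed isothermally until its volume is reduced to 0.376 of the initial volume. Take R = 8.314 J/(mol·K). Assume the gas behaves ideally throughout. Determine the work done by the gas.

-27400 J

T₁ = P₁V₁/(nR) = 560×50.0/(5.78×8.314) = 583 K.
Isothermal: T stays 583 K; PV = const ⇒ V₂ = 18.8 L, P₂ = 1490 kPa.
W = nRT ln(V₂/V₁) = 5.78×8.314×583×ln(0.376) = -27400 J.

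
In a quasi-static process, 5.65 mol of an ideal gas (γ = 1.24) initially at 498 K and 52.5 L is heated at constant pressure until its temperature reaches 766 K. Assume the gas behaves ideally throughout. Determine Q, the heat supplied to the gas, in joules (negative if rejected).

65000 J

P₁ = nRT₁/V₁ = 5.65×8.314×498/52.5 = 446 kPa.
Isobaric: P stays 446 kPa; V/T = const ⇒ T₂ = 766 K, V₂ = 80.8 L.
W = PΔV = 446×(80.8−52.5) kPa·L = 12600 J.
ΔU = nCvΔT = 5.65×34.6×(766−498) = 52500 J.
Q = ΔU + W = nCpΔT = 65000 J.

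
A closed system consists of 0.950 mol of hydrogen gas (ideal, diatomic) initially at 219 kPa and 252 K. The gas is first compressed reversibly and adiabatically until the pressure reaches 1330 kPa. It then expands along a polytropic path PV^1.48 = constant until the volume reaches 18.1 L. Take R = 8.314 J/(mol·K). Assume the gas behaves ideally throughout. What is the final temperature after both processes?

163 K

V₁ = nRT₁/P₁ = 0.950×8.314×252/219 = 9.09 L.
Step 1 — Adiabatic: T₂/T₁ = (P₂/P₁)^((γ−1)/γ) ⇒ T₂ = 252×(6.07)^0.286 = 422 K; V₂ = 2.51 L.
ΔU = nCvΔT = 0.950×20.8×(422−252) = 3360 J.
Q = 0 for an adiabatic process, so W = −ΔU = -3360 J.
State after step 1: P = 1330 kPa, V = 2.51 L, T = 422 K.
Step 2 — Polytropic n=1.48: T₂ = T₁(V₁/V₂)^(n−1) = 422×(0.138)^0.48 = 163 K; P₂ = P₁(V₁/V₂)^n = 71.3 kPa.
W = (P₁V₁−P₂V₂)/(n−1) = (1330×2.51−71.3×18.1)/0.48 = 4260 J.
ΔU = nCvΔT = 0.950×20.8×(163−422) = -5110 J.
Q = ΔU + W = -851 J.
Net over both steps: W = 900 J, Q = -851 J, ΔU = -1750 J.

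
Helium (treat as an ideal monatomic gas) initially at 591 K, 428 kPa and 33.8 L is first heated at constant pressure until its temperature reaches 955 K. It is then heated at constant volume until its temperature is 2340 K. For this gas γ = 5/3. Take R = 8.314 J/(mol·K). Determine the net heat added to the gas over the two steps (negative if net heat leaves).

73100 J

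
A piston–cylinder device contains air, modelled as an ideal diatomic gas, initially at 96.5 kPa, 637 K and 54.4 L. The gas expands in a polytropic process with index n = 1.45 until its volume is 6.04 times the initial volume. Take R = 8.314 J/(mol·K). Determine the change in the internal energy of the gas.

-7280 J

n = P₁V₁/(RT₁) = 96.5×54.4/(8.314×637) = 0.991 mol.
Polytropic n=1.45: T₂ = T₁(V₁/V₂)^(n−1) = 637×(0.166)^0.45 = 284 K; P₂ = P₁(V₁/V₂)^n = 7.11 kPa.
For an ideal gas ΔU = nCvΔT with Cv = (5/2)R = 20.8 J/(mol·K).
ΔU = 0.991×20.8×(284−637) = -7280 J.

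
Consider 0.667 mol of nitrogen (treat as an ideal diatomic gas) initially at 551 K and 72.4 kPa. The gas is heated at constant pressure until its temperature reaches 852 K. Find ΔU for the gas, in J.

4170 J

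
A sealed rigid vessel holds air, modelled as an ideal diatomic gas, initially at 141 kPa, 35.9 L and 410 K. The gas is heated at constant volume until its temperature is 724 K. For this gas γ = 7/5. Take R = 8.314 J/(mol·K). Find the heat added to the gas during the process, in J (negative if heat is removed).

n = P₁V₁/(RT₁) = 141×35.9/(8.314×410) = 1.48 mol.
Isochoric: V stays 35.9 L; P/T = const ⇒ T₂ = 724 K, P₂ = 249 kPa.
W = 0 (no volume change).
ΔU = nCvΔT = 1.48×20.8×(724−410) = 9690 J.
Q = ΔU = 9690 J.

9690 J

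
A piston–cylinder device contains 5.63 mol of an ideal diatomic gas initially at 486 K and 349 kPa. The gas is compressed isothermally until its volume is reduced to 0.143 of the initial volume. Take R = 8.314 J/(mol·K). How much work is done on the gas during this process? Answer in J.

44200 J

V₁ = nRT₁/P₁ = 5.63×8.314×486/349 = 65.2 L.
Isothermal: T stays 486 K; PV = const ⇒ V₂ = 9.32 L, P₂ = 2440 kPa.
W = nRT ln(V₂/V₁) = 5.63×8.314×486×ln(0.143) = -44200 J.
Work done on the gas = −W_by = 44200 J.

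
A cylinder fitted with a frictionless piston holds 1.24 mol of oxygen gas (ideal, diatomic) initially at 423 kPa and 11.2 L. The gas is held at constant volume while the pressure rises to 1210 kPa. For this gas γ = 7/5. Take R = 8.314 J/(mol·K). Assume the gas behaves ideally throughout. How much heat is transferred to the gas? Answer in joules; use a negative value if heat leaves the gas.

22000 J

T₁ = P₁V₁/(nR) = 423×11.2/(1.24×8.314) = 460 K.
Isochoric: V stays 11.2 L; P/T = const ⇒ T₂ = 1310 K, P₂ = 1210 kPa.
W = 0 (no volume change).
ΔU = nCvΔT = 1.24×20.8×(1310−460) = 22000 J.
Q = ΔU = 22000 J.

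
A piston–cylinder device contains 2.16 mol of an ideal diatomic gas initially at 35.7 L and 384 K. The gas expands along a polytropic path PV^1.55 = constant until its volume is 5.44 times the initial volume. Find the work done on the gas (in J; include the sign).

P₁ = nRT₁/V₁ = 2.16×8.314×384/35.7 = 193 kPa.
Polytropic n=1.55: T₂ = T₁(V₁/V₂)^(n−1) = 384×(0.184)^0.55 = 151 K; P₂ = P₁(V₁/V₂)^n = 14.0 kPa.
W = (P₁V₁−P₂V₂)/(n−1) = (193×35.7−14.0×194)/0.55 = 7600 J.
Work done on the gas = −W_by = -7600 J.

-7600 J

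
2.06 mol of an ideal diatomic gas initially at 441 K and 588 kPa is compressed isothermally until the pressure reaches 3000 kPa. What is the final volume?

2.52 L

V₁ = nRT₁/P₁ = 2.06×8.314×441/588 = 12.8 L.
Isothermal: T stays 441 K; PV = const ⇒ V₂ = 2.52 L, P₂ = 3000 kPa.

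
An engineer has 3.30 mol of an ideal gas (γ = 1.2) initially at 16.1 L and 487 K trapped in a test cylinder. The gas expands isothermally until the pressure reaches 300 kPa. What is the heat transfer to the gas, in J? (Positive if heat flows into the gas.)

P₁ = nRT₁/V₁ = 3.30×8.314×487/16.1 = 830 kPa.
Isothermal: T stays 487 K; PV = const ⇒ V₂ = 44.5 L, P₂ = 300 kPa.
ΔU = 0 (ideal gas, T constant).
W = nRT ln(V₂/V₁) = 3.30×8.314×487×ln(2.77) = 13600 J.
Q = ΔU + W = 13600 J.

13600 J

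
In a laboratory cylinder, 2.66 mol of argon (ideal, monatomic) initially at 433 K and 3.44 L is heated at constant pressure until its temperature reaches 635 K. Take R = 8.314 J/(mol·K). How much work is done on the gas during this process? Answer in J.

-4470 J

P₁ = nRT₁/V₁ = 2.66×8.314×433/3.44 = 2780 kPa.
Isobaric: P stays 2780 kPa; V/T = const ⇒ T₂ = 635 K, V₂ = 5.04 L.
W = PΔV = 2780×(5.04−3.44) kPa·L = 4470 J.
Work done on the gas = −W_by = -4470 J.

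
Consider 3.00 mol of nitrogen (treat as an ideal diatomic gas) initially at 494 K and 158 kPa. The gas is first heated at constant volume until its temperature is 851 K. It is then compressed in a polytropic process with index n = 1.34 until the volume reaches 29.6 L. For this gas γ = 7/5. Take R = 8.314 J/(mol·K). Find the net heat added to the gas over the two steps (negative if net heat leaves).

V₁ = nRT₁/P₁ = 3.00×8.314×494/158 = 78.0 L.
Step 1 — Isochoric: V stays 78.0 L; P/T = const ⇒ T₂ = 851 K, P₂ = 272 kPa.
W = 0 (no volume change).
ΔU = nCvΔT = 3.00×20.8×(851−494) = 22300 J.
Q = ΔU = 22300 J.
State after step 1: P = 272 kPa, V = 78.0 L, T = 851 K.
Step 2 — Polytropic n=1.34: T₂ = T₁(V₁/V₂)^(n−1) = 851×(2.63)^0.34 = 1180 K; P₂ = P₁(V₁/V₂)^n = 997 kPa.
W = (P₁V₁−P₂V₂)/(n−1) = (272×78.0−997×29.6)/0.34 = -24400 J.
ΔU = nCvΔT = 3.00×20.8×(1180−851) = 20700 J.
Q = ΔU + W = -3650 J.
Net over both steps: W = -24400 J, Q = 18600 J, ΔU = 43000 J.

18600 J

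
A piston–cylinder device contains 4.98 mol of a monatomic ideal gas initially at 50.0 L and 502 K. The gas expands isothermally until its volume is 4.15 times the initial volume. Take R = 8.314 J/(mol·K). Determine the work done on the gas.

-29600 J

P₁ = nRT₁/V₁ = 4.98×8.314×502/50.0 = 416 kPa.
Isothermal: T stays 502 K; PV = const ⇒ V₂ = 208 L, P₂ = 100 kPa.
W = nRT ln(V₂/V₁) = 4.98×8.314×502×ln(4.15) = 29600 J.
Work done on the gas = −W_by = -29600 J.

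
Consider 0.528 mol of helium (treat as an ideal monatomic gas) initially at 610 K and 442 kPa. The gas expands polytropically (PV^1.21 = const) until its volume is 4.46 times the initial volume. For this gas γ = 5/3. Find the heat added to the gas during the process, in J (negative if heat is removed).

2350 J

V₁ = nRT₁/P₁ = 0.528×8.314×610/442 = 6.06 L.
Polytropic n=1.21: T₂ = T₁(V₁/V₂)^(n−1) = 610×(0.224)^0.21 = 446 K; P₂ = P₁(V₁/V₂)^n = 72.4 kPa.
W = (P₁V₁−P₂V₂)/(n−1) = (442×6.06−72.4×27.0)/0.21 = 3440 J.
ΔU = nCvΔT = 0.528×12.5×(446−610) = -1080 J.
Q = ΔU + W = 2350 J.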